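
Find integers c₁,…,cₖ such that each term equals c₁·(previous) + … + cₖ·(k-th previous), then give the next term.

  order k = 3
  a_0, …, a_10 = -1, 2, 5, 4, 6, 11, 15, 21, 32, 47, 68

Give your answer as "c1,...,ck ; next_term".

1,0,1 ; 100

  a_3 = 1·5 + 0·2 + 1·-1 = 4
  a_4 = 1·4 + 0·5 + 1·2 = 6
  a_5 = 1·6 + 0·4 + 1·5 = 11
  a_6 = 1·11 + 0·6 + 1·4 = 15
  a_7 = 1·15 + 0·11 + 1·6 = 21
  a_8 = 1·21 + 0·15 + 1·11 = 32
  a_9 = 1·32 + 0·21 + 1·15 = 47
  a_10 = 1·47 + 0·32 + 1·21 = 68
  a_11 = 1·68 + 0·47 + 1·32 = 100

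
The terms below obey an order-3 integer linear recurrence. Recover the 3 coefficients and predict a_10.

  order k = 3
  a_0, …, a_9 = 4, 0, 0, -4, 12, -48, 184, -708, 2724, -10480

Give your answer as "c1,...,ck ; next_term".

  a_3 = -3·0 + 3·0 + -1·4 = -4
  a_4 = -3·-4 + 3·0 + -1·0 = 12
  a_5 = -3·12 + 3·-4 + -1·0 = -48
  a_6 = -3·-48 + 3·12 + -1·-4 = 184
  a_7 = -3·184 + 3·-48 + -1·12 = -708
  a_8 = -3·-708 + 3·184 + -1·-48 = 2724
  a_9 = -3·2724 + 3·-708 + -1·184 = -10480
  a_10 = -3·-10480 + 3·2724 + -1·-708 = 40320

-3,3,-1 ; 40320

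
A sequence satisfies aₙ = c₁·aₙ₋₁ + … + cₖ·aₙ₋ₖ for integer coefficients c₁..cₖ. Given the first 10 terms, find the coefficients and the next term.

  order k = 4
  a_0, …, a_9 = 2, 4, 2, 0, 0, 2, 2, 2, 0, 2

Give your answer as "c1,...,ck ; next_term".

0,1,-1,1 ; 0

  a_4 = 0·0 + 1·2 + -1·4 + 1·2 = 0
  a_5 = 0·0 + 1·0 + -1·2 + 1·4 = 2
  a_6 = 0·2 + 1·0 + -1·0 + 1·2 = 2
  a_7 = 0·2 + 1·2 + -1·0 + 1·0 = 2
  a_8 = 0·2 + 1·2 + -1·2 + 1·0 = 0
  a_9 = 0·0 + 1·2 + -1·2 + 1·2 = 2
  a_10 = 0·2 + 1·0 + -1·2 + 1·2 = 0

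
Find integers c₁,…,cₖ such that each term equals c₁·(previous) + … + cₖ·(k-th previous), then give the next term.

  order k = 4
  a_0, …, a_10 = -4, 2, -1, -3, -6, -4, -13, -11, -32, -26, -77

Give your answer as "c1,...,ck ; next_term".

0,2,0,1 ; -63

  a_4 = 0·-3 + 2·-1 + 0·2 + 1·-4 = -6
  a_5 = 0·-6 + 2·-3 + 0·-1 + 1·2 = -4
  a_6 = 0·-4 + 2·-6 + 0·-3 + 1·-1 = -13
  a_7 = 0·-13 + 2·-4 + 0·-6 + 1·-3 = -11
  a_8 = 0·-11 + 2·-13 + 0·-4 + 1·-6 = -32
  a_9 = 0·-32 + 2·-11 + 0·-13 + 1·-4 = -26
  a_10 = 0·-26 + 2·-32 + 0·-11 + 1·-13 = -77
  a_11 = 0·-77 + 2·-26 + 0·-32 + 1·-11 = -63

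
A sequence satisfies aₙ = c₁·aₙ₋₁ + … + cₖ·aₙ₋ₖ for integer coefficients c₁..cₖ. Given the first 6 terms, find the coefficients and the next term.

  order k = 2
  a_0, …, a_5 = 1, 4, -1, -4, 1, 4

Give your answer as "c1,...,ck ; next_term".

0,-1 ; -1

  a_2 = 0·4 + -1·1 = -1
  a_3 = 0·-1 + -1·4 = -4
  a_4 = 0·-4 + -1·-1 = 1
  a_5 = 0·1 + -1·-4 = 4
  a_6 = 0·4 + -1·1 = -1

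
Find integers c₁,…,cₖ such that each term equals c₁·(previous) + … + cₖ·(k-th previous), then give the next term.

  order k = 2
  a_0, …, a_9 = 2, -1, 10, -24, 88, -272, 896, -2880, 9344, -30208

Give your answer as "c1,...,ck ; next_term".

-2,4 ; 97792

  a_2 = -2·-1 + 4·2 = 10
  a_3 = -2·10 + 4·-1 = -24
  a_4 = -2·-24 + 4·10 = 88
  a_5 = -2·88 + 4·-24 = -272
  a_6 = -2·-272 + 4·88 = 896
  a_7 = -2·896 + 4·-272 = -2880
  a_8 = -2·-2880 + 4·896 = 9344
  a_9 = -2·9344 + 4·-2880 = -30208
  a_10 = -2·-30208 + 4·9344 = 97792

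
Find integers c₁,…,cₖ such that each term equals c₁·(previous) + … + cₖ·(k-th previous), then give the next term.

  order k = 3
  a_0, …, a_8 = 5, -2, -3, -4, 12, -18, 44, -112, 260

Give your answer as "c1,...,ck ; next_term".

-2,0,-2 ; -608

  a_3 = -2·-3 + 0·-2 + -2·5 = -4
  a_4 = -2·-4 + 0·-3 + -2·-2 = 12
  a_5 = -2·12 + 0·-4 + -2·-3 = -18
  a_6 = -2·-18 + 0·12 + -2·-4 = 44
  a_7 = -2·44 + 0·-18 + -2·12 = -112
  a_8 = -2·-112 + 0·44 + -2·-18 = 260
  a_9 = -2·260 + 0·-112 + -2·44 = -608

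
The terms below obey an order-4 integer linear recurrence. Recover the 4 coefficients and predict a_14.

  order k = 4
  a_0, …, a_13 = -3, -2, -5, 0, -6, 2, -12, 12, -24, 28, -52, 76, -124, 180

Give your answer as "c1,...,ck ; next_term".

-1,0,0,2 ; -284

  a_4 = -1·0 + 0·-5 + 0·-2 + 2·-3 = -6
  a_5 = -1·-6 + 0·0 + 0·-5 + 2·-2 = 2
  a_6 = -1·2 + 0·-6 + 0·0 + 2·-5 = -12
  a_7 = -1·-12 + 0·2 + 0·-6 + 2·0 = 12
  a_8 = -1·12 + 0·-12 + 0·2 + 2·-6 = -24
  a_9 = -1·-24 + 0·12 + 0·-12 + 2·2 = 28
  a_10 = -1·28 + 0·-24 + 0·12 + 2·-12 = -52
  a_11 = -1·-52 + 0·28 + 0·-24 + 2·12 = 76
  a_12 = -1·76 + 0·-52 + 0·28 + 2·-24 = -124
  a_13 = -1·-124 + 0·76 + 0·-52 + 2·28 = 180
  a_14 = -1·180 + 0·-124 + 0·76 + 2·-52 = -284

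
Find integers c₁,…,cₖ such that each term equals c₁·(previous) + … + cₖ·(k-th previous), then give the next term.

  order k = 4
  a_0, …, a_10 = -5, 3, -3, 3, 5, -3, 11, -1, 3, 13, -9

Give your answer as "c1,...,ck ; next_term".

0,1,1,-1 ; 17

  a_4 = 0·3 + 1·-3 + 1·3 + -1·-5 = 5
  a_5 = 0·5 + 1·3 + 1·-3 + -1·3 = -3
  a_6 = 0·-3 + 1·5 + 1·3 + -1·-3 = 11
  a_7 = 0·11 + 1·-3 + 1·5 + -1·3 = -1
  a_8 = 0·-1 + 1·11 + 1·-3 + -1·5 = 3
  a_9 = 0·3 + 1·-1 + 1·11 + -1·-3 = 13
  a_10 = 0·13 + 1·3 + 1·-1 + -1·11 = -9
  a_11 = 0·-9 + 1·13 + 1·3 + -1·-1 = 17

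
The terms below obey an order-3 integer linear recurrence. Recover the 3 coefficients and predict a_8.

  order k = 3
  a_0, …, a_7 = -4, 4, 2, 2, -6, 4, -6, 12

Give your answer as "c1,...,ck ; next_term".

  a_3 = -1·2 + 0·4 + -1·-4 = 2
  a_4 = -1·2 + 0·2 + -1·4 = -6
  a_5 = -1·-6 + 0·2 + -1·2 = 4
  a_6 = -1·4 + 0·-6 + -1·2 = -6
  a_7 = -1·-6 + 0·4 + -1·-6 = 12
  a_8 = -1·12 + 0·-6 + -1·4 = -16

-1,0,-1 ; -16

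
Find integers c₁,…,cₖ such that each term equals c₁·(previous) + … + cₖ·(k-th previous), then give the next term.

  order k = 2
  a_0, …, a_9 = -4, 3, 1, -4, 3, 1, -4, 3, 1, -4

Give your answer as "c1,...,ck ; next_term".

  a_2 = -1·3 + -1·-4 = 1
  a_3 = -1·1 + -1·3 = -4
  a_4 = -1·-4 + -1·1 = 3
  a_5 = -1·3 + -1·-4 = 1
  a_6 = -1·1 + -1·3 = -4
  a_7 = -1·-4 + -1·1 = 3
  a_8 = -1·3 + -1·-4 = 1
  a_9 = -1·1 + -1·3 = -4
  a_10 = -1·-4 + -1·1 = 3

-1,-1 ; 3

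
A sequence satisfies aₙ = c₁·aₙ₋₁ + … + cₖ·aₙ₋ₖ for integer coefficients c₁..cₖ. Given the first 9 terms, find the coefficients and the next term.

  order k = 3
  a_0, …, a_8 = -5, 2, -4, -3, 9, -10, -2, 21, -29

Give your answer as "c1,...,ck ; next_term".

-1,-1,1 ; 6

  a_3 = -1·-4 + -1·2 + 1·-5 = -3
  a_4 = -1·-3 + -1·-4 + 1·2 = 9
  a_5 = -1·9 + -1·-3 + 1·-4 = -10
  a_6 = -1·-10 + -1·9 + 1·-3 = -2
  a_7 = -1·-2 + -1·-10 + 1·9 = 21
  a_8 = -1·21 + -1·-2 + 1·-10 = -29
  a_9 = -1·-29 + -1·21 + 1·-2 = 6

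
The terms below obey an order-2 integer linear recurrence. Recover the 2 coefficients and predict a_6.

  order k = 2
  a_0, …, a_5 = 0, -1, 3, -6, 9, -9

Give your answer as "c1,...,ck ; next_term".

  a_2 = -3·-1 + -3·0 = 3
  a_3 = -3·3 + -3·-1 = -6
  a_4 = -3·-6 + -3·3 = 9
  a_5 = -3·9 + -3·-6 = -9
  a_6 = -3·-9 + -3·9 = 0

-3,-3 ; 0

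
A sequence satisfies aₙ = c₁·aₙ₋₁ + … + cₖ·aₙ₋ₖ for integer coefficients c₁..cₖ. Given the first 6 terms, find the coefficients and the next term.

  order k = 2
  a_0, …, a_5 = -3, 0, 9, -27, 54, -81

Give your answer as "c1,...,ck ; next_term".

-3,-3 ; 81

  a_2 = -3·0 + -3·-3 = 9
  a_3 = -3·9 + -3·0 = -27
  a_4 = -3·-27 + -3·9 = 54
  a_5 = -3·54 + -3·-27 = -81
  a_6 = -3·-81 + -3·54 = 81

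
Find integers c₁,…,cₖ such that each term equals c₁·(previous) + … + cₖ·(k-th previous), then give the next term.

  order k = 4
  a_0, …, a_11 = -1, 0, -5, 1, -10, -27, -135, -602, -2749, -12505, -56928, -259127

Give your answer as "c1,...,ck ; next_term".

4,3,-2,-1 ; -1179533

  a_4 = 4·1 + 3·-5 + -2·0 + -1·-1 = -10
  a_5 = 4·-10 + 3·1 + -2·-5 + -1·0 = -27
  a_6 = 4·-27 + 3·-10 + -2·1 + -1·-5 = -135
  a_7 = 4·-135 + 3·-27 + -2·-10 + -1·1 = -602
  a_8 = 4·-602 + 3·-135 + -2·-27 + -1·-10 = -2749
  a_9 = 4·-2749 + 3·-602 + -2·-135 + -1·-27 = -12505
  a_10 = 4·-12505 + 3·-2749 + -2·-602 + -1·-135 = -56928
  a_11 = 4·-56928 + 3·-12505 + -2·-2749 + -1·-602 = -259127
  a_12 = 4·-259127 + 3·-56928 + -2·-12505 + -1·-2749 = -1179533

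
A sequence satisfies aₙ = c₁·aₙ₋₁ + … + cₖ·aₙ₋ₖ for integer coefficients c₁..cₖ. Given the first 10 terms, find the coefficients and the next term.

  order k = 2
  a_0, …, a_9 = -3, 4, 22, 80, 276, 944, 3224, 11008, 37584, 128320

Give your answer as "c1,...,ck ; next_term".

4,-2 ; 438112

  a_2 = 4·4 + -2·-3 = 22
  a_3 = 4·22 + -2·4 = 80
  a_4 = 4·80 + -2·22 = 276
  a_5 = 4·276 + -2·80 = 944
  a_6 = 4·944 + -2·276 = 3224
  a_7 = 4·3224 + -2·944 = 11008
  a_8 = 4·11008 + -2·3224 = 37584
  a_9 = 4·37584 + -2·11008 = 128320
  a_10 = 4·128320 + -2·37584 = 438112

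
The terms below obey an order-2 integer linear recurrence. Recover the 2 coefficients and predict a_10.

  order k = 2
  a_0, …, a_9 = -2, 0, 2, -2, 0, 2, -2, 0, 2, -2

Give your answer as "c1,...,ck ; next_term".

-1,-1 ; 0

  a_2 = -1·0 + -1·-2 = 2
  a_3 = -1·2 + -1·0 = -2
  a_4 = -1·-2 + -1·2 = 0
  a_5 = -1·0 + -1·-2 = 2
  a_6 = -1·2 + -1·0 = -2
  a_7 = -1·-2 + -1·2 = 0
  a_8 = -1·0 + -1·-2 = 2
  a_9 = -1·2 + -1·0 = -2
  a_10 = -1·-2 + -1·2 = 0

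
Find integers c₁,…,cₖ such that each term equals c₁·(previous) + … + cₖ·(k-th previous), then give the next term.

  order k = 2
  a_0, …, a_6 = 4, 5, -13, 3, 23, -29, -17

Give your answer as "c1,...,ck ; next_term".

  a_2 = -1·5 + -2·4 = -13
  a_3 = -1·-13 + -2·5 = 3
  a_4 = -1·3 + -2·-13 = 23
  a_5 = -1·23 + -2·3 = -29
  a_6 = -1·-29 + -2·23 = -17
  a_7 = -1·-17 + -2·-29 = 75

-1,-2 ; 75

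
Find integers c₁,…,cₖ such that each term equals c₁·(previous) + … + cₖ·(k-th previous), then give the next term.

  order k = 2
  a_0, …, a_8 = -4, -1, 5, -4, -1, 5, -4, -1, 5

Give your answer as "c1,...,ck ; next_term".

  a_2 = -1·-1 + -1·-4 = 5
  a_3 = -1·5 + -1·-1 = -4
  a_4 = -1·-4 + -1·5 = -1
  a_5 = -1·-1 + -1·-4 = 5
  a_6 = -1·5 + -1·-1 = -4
  a_7 = -1·-4 + -1·5 = -1
  a_8 = -1·-1 + -1·-4 = 5
  a_9 = -1·5 + -1·-1 = -4

-1,-1 ; -4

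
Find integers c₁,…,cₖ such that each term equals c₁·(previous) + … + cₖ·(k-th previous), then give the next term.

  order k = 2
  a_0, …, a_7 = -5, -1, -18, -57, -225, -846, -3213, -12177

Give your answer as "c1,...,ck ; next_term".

  a_2 = 3·-1 + 3·-5 = -18
  a_3 = 3·-18 + 3·-1 = -57
  a_4 = 3·-57 + 3·-18 = -225
  a_5 = 3·-225 + 3·-57 = -846
  a_6 = 3·-846 + 3·-225 = -3213
  a_7 = 3·-3213 + 3·-846 = -12177
  a_8 = 3·-12177 + 3·-3213 = -46170

3,3 ; -46170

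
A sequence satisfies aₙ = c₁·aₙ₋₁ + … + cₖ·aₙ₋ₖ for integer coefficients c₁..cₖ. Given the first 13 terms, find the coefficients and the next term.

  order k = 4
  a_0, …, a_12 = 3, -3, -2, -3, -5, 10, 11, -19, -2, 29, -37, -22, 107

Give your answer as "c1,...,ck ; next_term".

  a_4 = 0·-3 + -2·-2 + 1·-3 + -2·3 = -5
  a_5 = 0·-5 + -2·-3 + 1·-2 + -2·-3 = 10
  a_6 = 0·10 + -2·-5 + 1·-3 + -2·-2 = 11
  a_7 = 0·11 + -2·10 + 1·-5 + -2·-3 = -19
  a_8 = 0·-19 + -2·11 + 1·10 + -2·-5 = -2
  a_9 = 0·-2 + -2·-19 + 1·11 + -2·10 = 29
  a_10 = 0·29 + -2·-2 + 1·-19 + -2·11 = -37
  a_11 = 0·-37 + -2·29 + 1·-2 + -2·-19 = -22
  a_12 = 0·-22 + -2·-37 + 1·29 + -2·-2 = 107
  a_13 = 0·107 + -2·-22 + 1·-37 + -2·29 = -51

0,-2,1,-2 ; -51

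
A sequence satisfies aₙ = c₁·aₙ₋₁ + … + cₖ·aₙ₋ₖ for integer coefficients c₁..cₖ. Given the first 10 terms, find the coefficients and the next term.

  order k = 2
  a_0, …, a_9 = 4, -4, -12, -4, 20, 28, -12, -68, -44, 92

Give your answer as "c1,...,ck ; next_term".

1,-2 ; 180

  a_2 = 1·-4 + -2·4 = -12
  a_3 = 1·-12 + -2·-4 = -4
  a_4 = 1·-4 + -2·-12 = 20
  a_5 = 1·20 + -2·-4 = 28
  a_6 = 1·28 + -2·20 = -12
  a_7 = 1·-12 + -2·28 = -68
  a_8 = 1·-68 + -2·-12 = -44
  a_9 = 1·-44 + -2·-68 = 92
  a_10 = 1·92 + -2·-44 = 180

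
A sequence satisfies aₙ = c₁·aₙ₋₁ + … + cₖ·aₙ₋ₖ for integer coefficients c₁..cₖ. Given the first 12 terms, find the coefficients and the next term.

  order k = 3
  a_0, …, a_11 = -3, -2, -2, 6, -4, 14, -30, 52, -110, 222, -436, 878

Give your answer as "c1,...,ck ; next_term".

  a_3 = -1·-2 + 1·-2 + -2·-3 = 6
  a_4 = -1·6 + 1·-2 + -2·-2 = -4
  a_5 = -1·-4 + 1·6 + -2·-2 = 14
  a_6 = -1·14 + 1·-4 + -2·6 = -30
  a_7 = -1·-30 + 1·14 + -2·-4 = 52
  a_8 = -1·52 + 1·-30 + -2·14 = -110
  a_9 = -1·-110 + 1·52 + -2·-30 = 222
  a_10 = -1·222 + 1·-110 + -2·52 = -436
  a_11 = -1·-436 + 1·222 + -2·-110 = 878
  a_12 = -1·878 + 1·-436 + -2·222 = -1758

-1,1,-2 ; -1758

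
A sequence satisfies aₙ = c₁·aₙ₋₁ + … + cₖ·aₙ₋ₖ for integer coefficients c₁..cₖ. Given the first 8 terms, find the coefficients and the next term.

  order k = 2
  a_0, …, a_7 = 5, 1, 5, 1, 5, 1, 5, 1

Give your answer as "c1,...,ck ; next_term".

  a_2 = 0·1 + 1·5 = 5
  a_3 = 0·5 + 1·1 = 1
  a_4 = 0·1 + 1·5 = 5
  a_5 = 0·5 + 1·1 = 1
  a_6 = 0·1 + 1·5 = 5
  a_7 = 0·5 + 1·1 = 1
  a_8 = 0·1 + 1·5 = 5

0,1 ; 5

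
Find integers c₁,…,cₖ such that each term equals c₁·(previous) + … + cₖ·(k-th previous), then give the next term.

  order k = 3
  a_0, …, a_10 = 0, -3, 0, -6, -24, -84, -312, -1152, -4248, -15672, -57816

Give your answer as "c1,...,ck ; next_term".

3,2,2 ; -213288

  a_3 = 3·0 + 2·-3 + 2·0 = -6
  a_4 = 3·-6 + 2·0 + 2·-3 = -24
  a_5 = 3·-24 + 2·-6 + 2·0 = -84
  a_6 = 3·-84 + 2·-24 + 2·-6 = -312
  a_7 = 3·-312 + 2·-84 + 2·-24 = -1152
  a_8 = 3·-1152 + 2·-312 + 2·-84 = -4248
  a_9 = 3·-4248 + 2·-1152 + 2·-312 = -15672
  a_10 = 3·-15672 + 2·-4248 + 2·-1152 = -57816
  a_11 = 3·-57816 + 2·-15672 + 2·-4248 = -213288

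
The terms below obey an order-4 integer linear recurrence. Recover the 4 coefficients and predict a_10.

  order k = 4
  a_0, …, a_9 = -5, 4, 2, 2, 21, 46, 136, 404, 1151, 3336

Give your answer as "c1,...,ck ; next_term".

2,2,2,-1 ; 9646

  a_4 = 2·2 + 2·2 + 2·4 + -1·-5 = 21
  a_5 = 2·21 + 2·2 + 2·2 + -1·4 = 46
  a_6 = 2·46 + 2·21 + 2·2 + -1·2 = 136
  a_7 = 2·136 + 2·46 + 2·21 + -1·2 = 404
  a_8 = 2·404 + 2·136 + 2·46 + -1·21 = 1151
  a_9 = 2·1151 + 2·404 + 2·136 + -1·46 = 3336
  a_10 = 2·3336 + 2·1151 + 2·404 + -1·136 = 9646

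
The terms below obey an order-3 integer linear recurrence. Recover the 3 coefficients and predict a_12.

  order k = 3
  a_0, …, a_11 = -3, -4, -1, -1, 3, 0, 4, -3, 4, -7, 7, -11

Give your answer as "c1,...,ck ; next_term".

0,1,-1 ; 14

  a_3 = 0·-1 + 1·-4 + -1·-3 = -1
  a_4 = 0·-1 + 1·-1 + -1·-4 = 3
  a_5 = 0·3 + 1·-1 + -1·-1 = 0
  a_6 = 0·0 + 1·3 + -1·-1 = 4
  a_7 = 0·4 + 1·0 + -1·3 = -3
  a_8 = 0·-3 + 1·4 + -1·0 = 4
  a_9 = 0·4 + 1·-3 + -1·4 = -7
  a_10 = 0·-7 + 1·4 + -1·-3 = 7
  a_11 = 0·7 + 1·-7 + -1·4 = -11
  a_12 = 0·-11 + 1·7 + -1·-7 = 14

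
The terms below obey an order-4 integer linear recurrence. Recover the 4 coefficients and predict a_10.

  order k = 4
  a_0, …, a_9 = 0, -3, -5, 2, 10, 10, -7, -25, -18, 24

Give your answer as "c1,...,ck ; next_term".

  a_4 = 1·2 + -1·-5 + -1·-3 + 1·0 = 10
  a_5 = 1·10 + -1·2 + -1·-5 + 1·-3 = 10
  a_6 = 1·10 + -1·10 + -1·2 + 1·-5 = -7
  a_7 = 1·-7 + -1·10 + -1·10 + 1·2 = -25
  a_8 = 1·-25 + -1·-7 + -1·10 + 1·10 = -18
  a_9 = 1·-18 + -1·-25 + -1·-7 + 1·10 = 24
  a_10 = 1·24 + -1·-18 + -1·-25 + 1·-7 = 60

1,-1,-1,1 ; 60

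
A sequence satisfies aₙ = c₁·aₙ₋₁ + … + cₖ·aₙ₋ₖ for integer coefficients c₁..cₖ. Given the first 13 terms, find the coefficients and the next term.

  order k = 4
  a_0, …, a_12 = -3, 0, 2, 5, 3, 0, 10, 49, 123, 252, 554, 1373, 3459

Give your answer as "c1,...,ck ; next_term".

3,-3,3,2 ; 8424

  a_4 = 3·5 + -3·2 + 3·0 + 2·-3 = 3
  a_5 = 3·3 + -3·5 + 3·2 + 2·0 = 0
  a_6 = 3·0 + -3·3 + 3·5 + 2·2 = 10
  a_7 = 3·10 + -3·0 + 3·3 + 2·5 = 49
  a_8 = 3·49 + -3·10 + 3·0 + 2·3 = 123
  a_9 = 3·123 + -3·49 + 3·10 + 2·0 = 252
  a_10 = 3·252 + -3·123 + 3·49 + 2·10 = 554
  a_11 = 3·554 + -3·252 + 3·123 + 2·49 = 1373
  a_12 = 3·1373 + -3·554 + 3·252 + 2·123 = 3459
  a_13 = 3·3459 + -3·1373 + 3·554 + 2·252 = 8424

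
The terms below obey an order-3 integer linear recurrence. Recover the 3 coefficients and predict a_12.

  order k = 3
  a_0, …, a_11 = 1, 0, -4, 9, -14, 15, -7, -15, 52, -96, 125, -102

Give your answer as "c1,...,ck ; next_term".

-2,-1,1 ; -17

  a_3 = -2·-4 + -1·0 + 1·1 = 9
  a_4 = -2·9 + -1·-4 + 1·0 = -14
  a_5 = -2·-14 + -1·9 + 1·-4 = 15
  a_6 = -2·15 + -1·-14 + 1·9 = -7
  a_7 = -2·-7 + -1·15 + 1·-14 = -15
  a_8 = -2·-15 + -1·-7 + 1·15 = 52
  a_9 = -2·52 + -1·-15 + 1·-7 = -96
  a_10 = -2·-96 + -1·52 + 1·-15 = 125
  a_11 = -2·125 + -1·-96 + 1·52 = -102
  a_12 = -2·-102 + -1·125 + 1·-96 = -17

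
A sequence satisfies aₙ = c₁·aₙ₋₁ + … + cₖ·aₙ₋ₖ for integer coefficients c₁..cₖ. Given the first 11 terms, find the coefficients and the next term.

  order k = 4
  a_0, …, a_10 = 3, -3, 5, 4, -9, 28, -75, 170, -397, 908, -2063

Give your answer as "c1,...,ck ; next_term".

-2,1,0,-2 ; 4694

  a_4 = -2·4 + 1·5 + 0·-3 + -2·3 = -9
  a_5 = -2·-9 + 1·4 + 0·5 + -2·-3 = 28
  a_6 = -2·28 + 1·-9 + 0·4 + -2·5 = -75
  a_7 = -2·-75 + 1·28 + 0·-9 + -2·4 = 170
  a_8 = -2·170 + 1·-75 + 0·28 + -2·-9 = -397
  a_9 = -2·-397 + 1·170 + 0·-75 + -2·28 = 908
  a_10 = -2·908 + 1·-397 + 0·170 + -2·-75 = -2063
  a_11 = -2·-2063 + 1·908 + 0·-397 + -2·170 = 4694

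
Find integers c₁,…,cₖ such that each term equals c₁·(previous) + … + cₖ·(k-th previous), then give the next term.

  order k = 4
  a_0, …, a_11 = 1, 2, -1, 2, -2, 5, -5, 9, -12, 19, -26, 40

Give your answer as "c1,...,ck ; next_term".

  a_4 = 0·2 + 1·-1 + -1·2 + 1·1 = -2
  a_5 = 0·-2 + 1·2 + -1·-1 + 1·2 = 5
  a_6 = 0·5 + 1·-2 + -1·2 + 1·-1 = -5
  a_7 = 0·-5 + 1·5 + -1·-2 + 1·2 = 9
  a_8 = 0·9 + 1·-5 + -1·5 + 1·-2 = -12
  a_9 = 0·-12 + 1·9 + -1·-5 + 1·5 = 19
  a_10 = 0·19 + 1·-12 + -1·9 + 1·-5 = -26
  a_11 = 0·-26 + 1·19 + -1·-12 + 1·9 = 40
  a_12 = 0·40 + 1·-26 + -1·19 + 1·-12 = -57

0,1,-1,1 ; -57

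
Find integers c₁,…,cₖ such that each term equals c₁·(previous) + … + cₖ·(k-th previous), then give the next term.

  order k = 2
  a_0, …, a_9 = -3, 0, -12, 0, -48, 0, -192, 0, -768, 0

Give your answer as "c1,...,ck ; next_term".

0,4 ; -3072

  a_2 = 0·0 + 4·-3 = -12
  a_3 = 0·-12 + 4·0 = 0
  a_4 = 0·0 + 4·-12 = -48
  a_5 = 0·-48 + 4·0 = 0
  a_6 = 0·0 + 4·-48 = -192
  a_7 = 0·-192 + 4·0 = 0
  a_8 = 0·0 + 4·-192 = -768
  a_9 = 0·-768 + 4·0 = 0
  a_10 = 0·0 + 4·-768 = -3072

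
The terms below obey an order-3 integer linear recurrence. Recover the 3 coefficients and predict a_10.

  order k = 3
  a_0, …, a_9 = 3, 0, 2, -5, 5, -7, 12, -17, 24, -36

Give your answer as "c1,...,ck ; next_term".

  a_3 = -1·2 + 0·0 + -1·3 = -5
  a_4 = -1·-5 + 0·2 + -1·0 = 5
  a_5 = -1·5 + 0·-5 + -1·2 = -7
  a_6 = -1·-7 + 0·5 + -1·-5 = 12
  a_7 = -1·12 + 0·-7 + -1·5 = -17
  a_8 = -1·-17 + 0·12 + -1·-7 = 24
  a_9 = -1·24 + 0·-17 + -1·12 = -36
  a_10 = -1·-36 + 0·24 + -1·-17 = 53

-1,0,-1 ; 53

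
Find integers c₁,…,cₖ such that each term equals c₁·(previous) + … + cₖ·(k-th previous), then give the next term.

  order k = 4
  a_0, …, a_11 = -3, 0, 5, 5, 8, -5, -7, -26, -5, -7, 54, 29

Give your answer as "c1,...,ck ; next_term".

  a_4 = 0·5 + 1·5 + -2·0 + -1·-3 = 8
  a_5 = 0·8 + 1·5 + -2·5 + -1·0 = -5
  a_6 = 0·-5 + 1·8 + -2·5 + -1·5 = -7
  a_7 = 0·-7 + 1·-5 + -2·8 + -1·5 = -26
  a_8 = 0·-26 + 1·-7 + -2·-5 + -1·8 = -5
  a_9 = 0·-5 + 1·-26 + -2·-7 + -1·-5 = -7
  a_10 = 0·-7 + 1·-5 + -2·-26 + -1·-7 = 54
  a_11 = 0·54 + 1·-7 + -2·-5 + -1·-26 = 29
  a_12 = 0·29 + 1·54 + -2·-7 + -1·-5 = 73

0,1,-2,-1 ; 73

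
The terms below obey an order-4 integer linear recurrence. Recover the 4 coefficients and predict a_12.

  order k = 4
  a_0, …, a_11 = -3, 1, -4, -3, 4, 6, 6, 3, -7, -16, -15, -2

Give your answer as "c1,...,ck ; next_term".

  a_4 = 1·-3 + -1·-4 + 0·1 + -1·-3 = 4
  a_5 = 1·4 + -1·-3 + 0·-4 + -1·1 = 6
  a_6 = 1·6 + -1·4 + 0·-3 + -1·-4 = 6
  a_7 = 1·6 + -1·6 + 0·4 + -1·-3 = 3
  a_8 = 1·3 + -1·6 + 0·6 + -1·4 = -7
  a_9 = 1·-7 + -1·3 + 0·6 + -1·6 = -16
  a_10 = 1·-16 + -1·-7 + 0·3 + -1·6 = -15
  a_11 = 1·-15 + -1·-16 + 0·-7 + -1·3 = -2
  a_12 = 1·-2 + -1·-15 + 0·-16 + -1·-7 = 20

1,-1,0,-1 ; 20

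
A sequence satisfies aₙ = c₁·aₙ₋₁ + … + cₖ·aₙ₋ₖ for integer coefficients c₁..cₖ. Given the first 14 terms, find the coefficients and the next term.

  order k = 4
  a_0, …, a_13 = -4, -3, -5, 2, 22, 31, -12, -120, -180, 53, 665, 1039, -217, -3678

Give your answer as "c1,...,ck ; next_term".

  a_4 = 1·2 + -2·-5 + -2·-3 + -1·-4 = 22
  a_5 = 1·22 + -2·2 + -2·-5 + -1·-3 = 31
  a_6 = 1·31 + -2·22 + -2·2 + -1·-5 = -12
  a_7 = 1·-12 + -2·31 + -2·22 + -1·2 = -120
  a_8 = 1·-120 + -2·-12 + -2·31 + -1·22 = -180
  a_9 = 1·-180 + -2·-120 + -2·-12 + -1·31 = 53
  a_10 = 1·53 + -2·-180 + -2·-120 + -1·-12 = 665
  a_11 = 1·665 + -2·53 + -2·-180 + -1·-120 = 1039
  a_12 = 1·1039 + -2·665 + -2·53 + -1·-180 = -217
  a_13 = 1·-217 + -2·1039 + -2·665 + -1·53 = -3678
  a_14 = 1·-3678 + -2·-217 + -2·1039 + -1·665 = -5987

1,-2,-2,-1 ; -5987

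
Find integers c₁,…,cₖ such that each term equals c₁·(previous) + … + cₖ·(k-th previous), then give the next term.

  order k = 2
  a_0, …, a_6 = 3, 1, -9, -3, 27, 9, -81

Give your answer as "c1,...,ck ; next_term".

  a_2 = 0·1 + -3·3 = -9
  a_3 = 0·-9 + -3·1 = -3
  a_4 = 0·-3 + -3·-9 = 27
  a_5 = 0·27 + -3·-3 = 9
  a_6 = 0·9 + -3·27 = -81
  a_7 = 0·-81 + -3·9 = -27

0,-3 ; -27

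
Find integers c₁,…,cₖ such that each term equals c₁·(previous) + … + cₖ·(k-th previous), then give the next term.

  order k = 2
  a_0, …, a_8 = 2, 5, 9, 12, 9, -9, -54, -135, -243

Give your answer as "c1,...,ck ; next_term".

3,-3 ; -324

  a_2 = 3·5 + -3·2 = 9
  a_3 = 3·9 + -3·5 = 12
  a_4 = 3·12 + -3·9 = 9
  a_5 = 3·9 + -3·12 = -9
  a_6 = 3·-9 + -3·9 = -54
  a_7 = 3·-54 + -3·-9 = -135
  a_8 = 3·-135 + -3·-54 = -243
  a_9 = 3·-243 + -3·-135 = -324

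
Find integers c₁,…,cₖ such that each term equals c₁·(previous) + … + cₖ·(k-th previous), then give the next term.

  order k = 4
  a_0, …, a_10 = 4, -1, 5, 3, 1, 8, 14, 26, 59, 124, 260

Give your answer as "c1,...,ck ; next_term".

  a_4 = 2·3 + 0·5 + 1·-1 + -1·4 = 1
  a_5 = 2·1 + 0·3 + 1·5 + -1·-1 = 8
  a_6 = 2·8 + 0·1 + 1·3 + -1·5 = 14
  a_7 = 2·14 + 0·8 + 1·1 + -1·3 = 26
  a_8 = 2·26 + 0·14 + 1·8 + -1·1 = 59
  a_9 = 2·59 + 0·26 + 1·14 + -1·8 = 124
  a_10 = 2·124 + 0·59 + 1·26 + -1·14 = 260
  a_11 = 2·260 + 0·124 + 1·59 + -1·26 = 553

2,0,1,-1 ; 553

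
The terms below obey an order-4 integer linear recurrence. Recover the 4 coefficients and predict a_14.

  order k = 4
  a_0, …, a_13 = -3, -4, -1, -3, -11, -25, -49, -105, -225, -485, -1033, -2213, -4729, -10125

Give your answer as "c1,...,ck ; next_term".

  a_4 = 1·-3 + 2·-1 + 0·-4 + 2·-3 = -11
  a_5 = 1·-11 + 2·-3 + 0·-1 + 2·-4 = -25
  a_6 = 1·-25 + 2·-11 + 0·-3 + 2·-1 = -49
  a_7 = 1·-49 + 2·-25 + 0·-11 + 2·-3 = -105
  a_8 = 1·-105 + 2·-49 + 0·-25 + 2·-11 = -225
  a_9 = 1·-225 + 2·-105 + 0·-49 + 2·-25 = -485
  a_10 = 1·-485 + 2·-225 + 0·-105 + 2·-49 = -1033
  a_11 = 1·-1033 + 2·-485 + 0·-225 + 2·-105 = -2213
  a_12 = 1·-2213 + 2·-1033 + 0·-485 + 2·-225 = -4729
  a_13 = 1·-4729 + 2·-2213 + 0·-1033 + 2·-485 = -10125
  a_14 = 1·-10125 + 2·-4729 + 0·-2213 + 2·-1033 = -21649

1,2,0,2 ; -21649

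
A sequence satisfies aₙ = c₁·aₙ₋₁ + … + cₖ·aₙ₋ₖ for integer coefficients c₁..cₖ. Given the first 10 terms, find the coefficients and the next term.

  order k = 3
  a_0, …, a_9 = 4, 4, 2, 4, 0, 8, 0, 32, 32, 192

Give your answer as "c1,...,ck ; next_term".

  a_3 = 2·2 + 4·4 + -4·4 = 4
  a_4 = 2·4 + 4·2 + -4·4 = 0
  a_5 = 2·0 + 4·4 + -4·2 = 8
  a_6 = 2·8 + 4·0 + -4·4 = 0
  a_7 = 2·0 + 4·8 + -4·0 = 32
  a_8 = 2·32 + 4·0 + -4·8 = 32
  a_9 = 2·32 + 4·32 + -4·0 = 192
  a_10 = 2·192 + 4·32 + -4·32 = 384

2,4,-4 ; 384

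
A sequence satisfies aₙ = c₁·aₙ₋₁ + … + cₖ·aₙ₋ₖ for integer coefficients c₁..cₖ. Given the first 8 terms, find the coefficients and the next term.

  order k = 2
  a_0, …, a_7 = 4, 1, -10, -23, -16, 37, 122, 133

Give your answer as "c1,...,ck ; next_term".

  a_2 = 2·1 + -3·4 = -10
  a_3 = 2·-10 + -3·1 = -23
  a_4 = 2·-23 + -3·-10 = -16
  a_5 = 2·-16 + -3·-23 = 37
  a_6 = 2·37 + -3·-16 = 122
  a_7 = 2·122 + -3·37 = 133
  a_8 = 2·133 + -3·122 = -100

2,-3 ; -100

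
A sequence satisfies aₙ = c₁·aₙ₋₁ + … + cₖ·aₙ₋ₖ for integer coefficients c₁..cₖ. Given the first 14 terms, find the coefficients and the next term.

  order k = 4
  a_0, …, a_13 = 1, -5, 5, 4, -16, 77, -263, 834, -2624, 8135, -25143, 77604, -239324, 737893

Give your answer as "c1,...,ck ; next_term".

  a_4 = -3·4 + 1·5 + 1·-5 + -4·1 = -16
  a_5 = -3·-16 + 1·4 + 1·5 + -4·-5 = 77
  a_6 = -3·77 + 1·-16 + 1·4 + -4·5 = -263
  a_7 = -3·-263 + 1·77 + 1·-16 + -4·4 = 834
  a_8 = -3·834 + 1·-263 + 1·77 + -4·-16 = -2624
  a_9 = -3·-2624 + 1·834 + 1·-263 + -4·77 = 8135
  a_10 = -3·8135 + 1·-2624 + 1·834 + -4·-263 = -25143
  a_11 = -3·-25143 + 1·8135 + 1·-2624 + -4·834 = 77604
  a_12 = -3·77604 + 1·-25143 + 1·8135 + -4·-2624 = -239324
  a_13 = -3·-239324 + 1·77604 + 1·-25143 + -4·8135 = 737893
  a_14 = -3·737893 + 1·-239324 + 1·77604 + -4·-25143 = -2274827

-3,1,1,-4 ; -2274827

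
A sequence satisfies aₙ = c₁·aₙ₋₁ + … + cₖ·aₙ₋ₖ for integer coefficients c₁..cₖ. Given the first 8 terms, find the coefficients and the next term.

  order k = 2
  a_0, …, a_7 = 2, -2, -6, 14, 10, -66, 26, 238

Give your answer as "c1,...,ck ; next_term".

  a_2 = -1·-2 + -4·2 = -6
  a_3 = -1·-6 + -4·-2 = 14
  a_4 = -1·14 + -4·-6 = 10
  a_5 = -1·10 + -4·14 = -66
  a_6 = -1·-66 + -4·10 = 26
  a_7 = -1·26 + -4·-66 = 238
  a_8 = -1·238 + -4·26 = -342

-1,-4 ; -342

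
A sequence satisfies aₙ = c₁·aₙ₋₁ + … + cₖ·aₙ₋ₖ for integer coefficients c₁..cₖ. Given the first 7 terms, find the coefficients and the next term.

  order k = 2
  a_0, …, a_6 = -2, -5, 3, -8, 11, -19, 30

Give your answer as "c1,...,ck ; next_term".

-1,1 ; -49

  a_2 = -1·-5 + 1·-2 = 3
  a_3 = -1·3 + 1·-5 = -8
  a_4 = -1·-8 + 1·3 = 11
  a_5 = -1·11 + 1·-8 = -19
  a_6 = -1·-19 + 1·11 = 30
  a_7 = -1·30 + 1·-19 = -49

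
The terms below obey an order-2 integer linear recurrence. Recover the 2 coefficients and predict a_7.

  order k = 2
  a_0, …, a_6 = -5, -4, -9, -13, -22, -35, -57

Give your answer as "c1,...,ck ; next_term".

  a_2 = 1·-4 + 1·-5 = -9
  a_3 = 1·-9 + 1·-4 = -13
  a_4 = 1·-13 + 1·-9 = -22
  a_5 = 1·-22 + 1·-13 = -35
  a_6 = 1·-35 + 1·-22 = -57
  a_7 = 1·-57 + 1·-35 = -92

1,1 ; -92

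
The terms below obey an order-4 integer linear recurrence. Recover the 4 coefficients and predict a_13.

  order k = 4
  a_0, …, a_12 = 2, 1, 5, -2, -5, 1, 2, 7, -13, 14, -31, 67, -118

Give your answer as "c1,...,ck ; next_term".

  a_4 = -2·-2 + -1·5 + -2·1 + -1·2 = -5
  a_5 = -2·-5 + -1·-2 + -2·5 + -1·1 = 1
  a_6 = -2·1 + -1·-5 + -2·-2 + -1·5 = 2
  a_7 = -2·2 + -1·1 + -2·-5 + -1·-2 = 7
  a_8 = -2·7 + -1·2 + -2·1 + -1·-5 = -13
  a_9 = -2·-13 + -1·7 + -2·2 + -1·1 = 14
  a_10 = -2·14 + -1·-13 + -2·7 + -1·2 = -31
  a_11 = -2·-31 + -1·14 + -2·-13 + -1·7 = 67
  a_12 = -2·67 + -1·-31 + -2·14 + -1·-13 = -118
  a_13 = -2·-118 + -1·67 + -2·-31 + -1·14 = 217

-2,-1,-2,-1 ; 217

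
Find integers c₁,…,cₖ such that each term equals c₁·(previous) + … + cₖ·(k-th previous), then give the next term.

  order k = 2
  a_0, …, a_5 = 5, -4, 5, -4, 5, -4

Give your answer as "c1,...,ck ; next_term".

  a_2 = 0·-4 + 1·5 = 5
  a_3 = 0·5 + 1·-4 = -4
  a_4 = 0·-4 + 1·5 = 5
  a_5 = 0·5 + 1·-4 = -4
  a_6 = 0·-4 + 1·5 = 5

0,1 ; 5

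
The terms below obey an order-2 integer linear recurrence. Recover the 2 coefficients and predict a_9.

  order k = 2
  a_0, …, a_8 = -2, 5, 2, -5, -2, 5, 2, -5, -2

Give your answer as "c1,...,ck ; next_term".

0,-1 ; 5

  a_2 = 0·5 + -1·-2 = 2
  a_3 = 0·2 + -1·5 = -5
  a_4 = 0·-5 + -1·2 = -2
  a_5 = 0·-2 + -1·-5 = 5
  a_6 = 0·5 + -1·-2 = 2
  a_7 = 0·2 + -1·5 = -5
  a_8 = 0·-5 + -1·2 = -2
  a_9 = 0·-2 + -1·-5 = 5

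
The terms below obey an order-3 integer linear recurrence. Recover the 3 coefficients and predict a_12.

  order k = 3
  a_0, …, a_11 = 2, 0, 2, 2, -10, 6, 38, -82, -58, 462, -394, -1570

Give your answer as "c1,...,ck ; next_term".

-1,-4,2 ; 4070

  a_3 = -1·2 + -4·0 + 2·2 = 2
  a_4 = -1·2 + -4·2 + 2·0 = -10
  a_5 = -1·-10 + -4·2 + 2·2 = 6
  a_6 = -1·6 + -4·-10 + 2·2 = 38
  a_7 = -1·38 + -4·6 + 2·-10 = -82
  a_8 = -1·-82 + -4·38 + 2·6 = -58
  a_9 = -1·-58 + -4·-82 + 2·38 = 462
  a_10 = -1·462 + -4·-58 + 2·-82 = -394
  a_11 = -1·-394 + -4·462 + 2·-58 = -1570
  a_12 = -1·-1570 + -4·-394 + 2·462 = 4070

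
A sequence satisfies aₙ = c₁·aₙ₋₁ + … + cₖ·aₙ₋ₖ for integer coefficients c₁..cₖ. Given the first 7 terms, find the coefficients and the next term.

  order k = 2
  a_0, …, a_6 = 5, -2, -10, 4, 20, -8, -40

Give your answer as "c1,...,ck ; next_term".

0,-2 ; 16

  a_2 = 0·-2 + -2·5 = -10
  a_3 = 0·-10 + -2·-2 = 4
  a_4 = 0·4 + -2·-10 = 20
  a_5 = 0·20 + -2·4 = -8
  a_6 = 0·-8 + -2·20 = -40
  a_7 = 0·-40 + -2·-8 = 16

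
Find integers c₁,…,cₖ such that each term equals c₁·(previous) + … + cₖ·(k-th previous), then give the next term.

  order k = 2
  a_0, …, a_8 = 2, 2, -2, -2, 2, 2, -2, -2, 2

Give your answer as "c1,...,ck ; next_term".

0,-1 ; 2

  a_2 = 0·2 + -1·2 = -2
  a_3 = 0·-2 + -1·2 = -2
  a_4 = 0·-2 + -1·-2 = 2
  a_5 = 0·2 + -1·-2 = 2
  a_6 = 0·2 + -1·2 = -2
  a_7 = 0·-2 + -1·2 = -2
  a_8 = 0·-2 + -1·-2 = 2
  a_9 = 0·2 + -1·-2 = 2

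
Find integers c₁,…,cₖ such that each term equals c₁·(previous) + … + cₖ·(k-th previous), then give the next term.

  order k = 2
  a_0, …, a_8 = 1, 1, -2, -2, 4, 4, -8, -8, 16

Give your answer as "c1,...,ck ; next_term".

  a_2 = 0·1 + -2·1 = -2
  a_3 = 0·-2 + -2·1 = -2
  a_4 = 0·-2 + -2·-2 = 4
  a_5 = 0·4 + -2·-2 = 4
  a_6 = 0·4 + -2·4 = -8
  a_7 = 0·-8 + -2·4 = -8
  a_8 = 0·-8 + -2·-8 = 16
  a_9 = 0·16 + -2·-8 = 16

0,-2 ; 16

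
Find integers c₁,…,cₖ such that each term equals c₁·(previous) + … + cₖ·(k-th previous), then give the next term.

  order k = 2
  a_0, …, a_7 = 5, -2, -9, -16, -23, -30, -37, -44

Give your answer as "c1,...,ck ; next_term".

  a_2 = 2·-2 + -1·5 = -9
  a_3 = 2·-9 + -1·-2 = -16
  a_4 = 2·-16 + -1·-9 = -23
  a_5 = 2·-23 + -1·-16 = -30
  a_6 = 2·-30 + -1·-23 = -37
  a_7 = 2·-37 + -1·-30 = -44
  a_8 = 2·-44 + -1·-37 = -51

2,-1 ; -51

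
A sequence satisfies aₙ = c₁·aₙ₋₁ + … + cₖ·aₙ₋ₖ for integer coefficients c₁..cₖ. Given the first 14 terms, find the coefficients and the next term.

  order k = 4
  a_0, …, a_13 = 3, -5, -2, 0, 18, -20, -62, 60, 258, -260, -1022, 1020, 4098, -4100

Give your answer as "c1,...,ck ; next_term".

0,-3,0,4 ; -16382

  a_4 = 0·0 + -3·-2 + 0·-5 + 4·3 = 18
  a_5 = 0·18 + -3·0 + 0·-2 + 4·-5 = -20
  a_6 = 0·-20 + -3·18 + 0·0 + 4·-2 = -62
  a_7 = 0·-62 + -3·-20 + 0·18 + 4·0 = 60
  a_8 = 0·60 + -3·-62 + 0·-20 + 4·18 = 258
  a_9 = 0·258 + -3·60 + 0·-62 + 4·-20 = -260
  a_10 = 0·-260 + -3·258 + 0·60 + 4·-62 = -1022
  a_11 = 0·-1022 + -3·-260 + 0·258 + 4·60 = 1020
  a_12 = 0·1020 + -3·-1022 + 0·-260 + 4·258 = 4098
  a_13 = 0·4098 + -3·1020 + 0·-1022 + 4·-260 = -4100
  a_14 = 0·-4100 + -3·4098 + 0·1020 + 4·-1022 = -16382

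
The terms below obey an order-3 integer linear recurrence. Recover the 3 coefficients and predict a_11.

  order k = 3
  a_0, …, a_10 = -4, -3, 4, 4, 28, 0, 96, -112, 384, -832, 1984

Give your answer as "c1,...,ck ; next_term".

0,4,-4 ; -4864

  a_3 = 0·4 + 4·-3 + -4·-4 = 4
  a_4 = 0·4 + 4·4 + -4·-3 = 28
  a_5 = 0·28 + 4·4 + -4·4 = 0
  a_6 = 0·0 + 4·28 + -4·4 = 96
  a_7 = 0·96 + 4·0 + -4·28 = -112
  a_8 = 0·-112 + 4·96 + -4·0 = 384
  a_9 = 0·384 + 4·-112 + -4·96 = -832
  a_10 = 0·-832 + 4·384 + -4·-112 = 1984
  a_11 = 0·1984 + 4·-832 + -4·384 = -4864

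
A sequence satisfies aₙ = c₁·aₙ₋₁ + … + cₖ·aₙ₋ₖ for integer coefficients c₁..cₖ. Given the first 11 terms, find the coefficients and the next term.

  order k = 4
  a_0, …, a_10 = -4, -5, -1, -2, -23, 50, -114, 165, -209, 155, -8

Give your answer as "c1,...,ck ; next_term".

-3,-2,3,4 ; -253

  a_4 = -3·-2 + -2·-1 + 3·-5 + 4·-4 = -23
  a_5 = -3·-23 + -2·-2 + 3·-1 + 4·-5 = 50
  a_6 = -3·50 + -2·-23 + 3·-2 + 4·-1 = -114
  a_7 = -3·-114 + -2·50 + 3·-23 + 4·-2 = 165
  a_8 = -3·165 + -2·-114 + 3·50 + 4·-23 = -209
  a_9 = -3·-209 + -2·165 + 3·-114 + 4·50 = 155
  a_10 = -3·155 + -2·-209 + 3·165 + 4·-114 = -8
  a_11 = -3·-8 + -2·155 + 3·-209 + 4·165 = -253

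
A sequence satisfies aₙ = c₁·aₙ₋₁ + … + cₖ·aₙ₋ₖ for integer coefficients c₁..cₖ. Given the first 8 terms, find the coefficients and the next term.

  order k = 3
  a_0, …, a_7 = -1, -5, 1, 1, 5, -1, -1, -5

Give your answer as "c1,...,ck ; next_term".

0,0,-1 ; 1

  a_3 = 0·1 + 0·-5 + -1·-1 = 1
  a_4 = 0·1 + 0·1 + -1·-5 = 5
  a_5 = 0·5 + 0·1 + -1·1 = -1
  a_6 = 0·-1 + 0·5 + -1·1 = -1
  a_7 = 0·-1 + 0·-1 + -1·5 = -5
  a_8 = 0·-5 + 0·-1 + -1·-1 = 1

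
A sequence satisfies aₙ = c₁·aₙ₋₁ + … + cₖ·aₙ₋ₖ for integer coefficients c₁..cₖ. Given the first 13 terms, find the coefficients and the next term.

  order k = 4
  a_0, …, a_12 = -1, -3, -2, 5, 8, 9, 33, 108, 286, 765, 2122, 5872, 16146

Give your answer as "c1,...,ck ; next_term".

  a_4 = 3·5 + -2·-2 + 4·-3 + -1·-1 = 8
  a_5 = 3·8 + -2·5 + 4·-2 + -1·-3 = 9
  a_6 = 3·9 + -2·8 + 4·5 + -1·-2 = 33
  a_7 = 3·33 + -2·9 + 4·8 + -1·5 = 108
  a_8 = 3·108 + -2·33 + 4·9 + -1·8 = 286
  a_9 = 3·286 + -2·108 + 4·33 + -1·9 = 765
  a_10 = 3·765 + -2·286 + 4·108 + -1·33 = 2122
  a_11 = 3·2122 + -2·765 + 4·286 + -1·108 = 5872
  a_12 = 3·5872 + -2·2122 + 4·765 + -1·286 = 16146
  a_13 = 3·16146 + -2·5872 + 4·2122 + -1·765 = 44417

3,-2,4,-1 ; 44417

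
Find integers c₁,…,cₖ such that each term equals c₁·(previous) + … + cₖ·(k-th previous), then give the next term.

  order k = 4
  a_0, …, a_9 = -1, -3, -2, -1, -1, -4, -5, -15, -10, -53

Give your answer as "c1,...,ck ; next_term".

  a_4 = 0·-1 + 4·-2 + -3·-3 + 2·-1 = -1
  a_5 = 0·-1 + 4·-1 + -3·-2 + 2·-3 = -4
  a_6 = 0·-4 + 4·-1 + -3·-1 + 2·-2 = -5
  a_7 = 0·-5 + 4·-4 + -3·-1 + 2·-1 = -15
  a_8 = 0·-15 + 4·-5 + -3·-4 + 2·-1 = -10
  a_9 = 0·-10 + 4·-15 + -3·-5 + 2·-4 = -53
  a_10 = 0·-53 + 4·-10 + -3·-15 + 2·-5 = -5

0,4,-3,2 ; -5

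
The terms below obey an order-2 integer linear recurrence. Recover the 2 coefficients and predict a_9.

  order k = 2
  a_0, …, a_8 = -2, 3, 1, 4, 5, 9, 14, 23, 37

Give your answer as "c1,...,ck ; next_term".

1,1 ; 60

  a_2 = 1·3 + 1·-2 = 1
  a_3 = 1·1 + 1·3 = 4
  a_4 = 1·4 + 1·1 = 5
  a_5 = 1·5 + 1·4 = 9
  a_6 = 1·9 + 1·5 = 14
  a_7 = 1·14 + 1·9 = 23
  a_8 = 1·23 + 1·14 = 37
  a_9 = 1·37 + 1·23 = 60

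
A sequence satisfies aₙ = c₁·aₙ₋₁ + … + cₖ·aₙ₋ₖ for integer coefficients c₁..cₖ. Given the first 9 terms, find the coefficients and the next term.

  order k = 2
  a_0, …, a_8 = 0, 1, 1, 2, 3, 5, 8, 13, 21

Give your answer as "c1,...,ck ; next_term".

1,1 ; 34

  a_2 = 1·1 + 1·0 = 1
  a_3 = 1·1 + 1·1 = 2
  a_4 = 1·2 + 1·1 = 3
  a_5 = 1·3 + 1·2 = 5
  a_6 = 1·5 + 1·3 = 8
  a_7 = 1·8 + 1·5 = 13
  a_8 = 1·13 + 1·8 = 21
  a_9 = 1·21 + 1·13 = 34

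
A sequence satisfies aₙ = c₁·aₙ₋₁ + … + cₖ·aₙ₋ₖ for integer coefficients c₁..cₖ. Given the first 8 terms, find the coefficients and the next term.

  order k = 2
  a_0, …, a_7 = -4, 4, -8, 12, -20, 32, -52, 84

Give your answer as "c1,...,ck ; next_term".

  a_2 = -1·4 + 1·-4 = -8
  a_3 = -1·-8 + 1·4 = 12
  a_4 = -1·12 + 1·-8 = -20
  a_5 = -1·-20 + 1·12 = 32
  a_6 = -1·32 + 1·-20 = -52
  a_7 = -1·-52 + 1·32 = 84
  a_8 = -1·84 + 1·-52 = -136

-1,1 ; -136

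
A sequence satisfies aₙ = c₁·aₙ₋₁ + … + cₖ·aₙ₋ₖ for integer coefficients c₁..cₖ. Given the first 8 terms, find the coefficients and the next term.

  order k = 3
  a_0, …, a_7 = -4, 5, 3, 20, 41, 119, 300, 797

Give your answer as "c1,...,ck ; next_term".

  a_3 = 2·3 + 2·5 + -1·-4 = 20
  a_4 = 2·20 + 2·3 + -1·5 = 41
  a_5 = 2·41 + 2·20 + -1·3 = 119
  a_6 = 2·119 + 2·41 + -1·20 = 300
  a_7 = 2·300 + 2·119 + -1·41 = 797
  a_8 = 2·797 + 2·300 + -1·119 = 2075

2,2,-1 ; 2075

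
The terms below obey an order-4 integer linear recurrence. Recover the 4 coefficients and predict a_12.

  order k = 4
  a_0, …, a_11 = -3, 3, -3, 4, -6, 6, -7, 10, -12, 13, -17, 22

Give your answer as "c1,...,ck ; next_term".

0,0,-1,1 ; -25

  a_4 = 0·4 + 0·-3 + -1·3 + 1·-3 = -6
  a_5 = 0·-6 + 0·4 + -1·-3 + 1·3 = 6
  a_6 = 0·6 + 0·-6 + -1·4 + 1·-3 = -7
  a_7 = 0·-7 + 0·6 + -1·-6 + 1·4 = 10
  a_8 = 0·10 + 0·-7 + -1·6 + 1·-6 = -12
  a_9 = 0·-12 + 0·10 + -1·-7 + 1·6 = 13
  a_10 = 0·13 + 0·-12 + -1·10 + 1·-7 = -17
  a_11 = 0·-17 + 0·13 + -1·-12 + 1·10 = 22
  a_12 = 0·22 + 0·-17 + -1·13 + 1·-12 = -25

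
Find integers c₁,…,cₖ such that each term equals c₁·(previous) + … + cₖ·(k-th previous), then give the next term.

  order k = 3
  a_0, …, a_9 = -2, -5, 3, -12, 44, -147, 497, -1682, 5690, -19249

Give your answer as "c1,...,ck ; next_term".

  a_3 = -3·3 + 1·-5 + -1·-2 = -12
  a_4 = -3·-12 + 1·3 + -1·-5 = 44
  a_5 = -3·44 + 1·-12 + -1·3 = -147
  a_6 = -3·-147 + 1·44 + -1·-12 = 497
  a_7 = -3·497 + 1·-147 + -1·44 = -1682
  a_8 = -3·-1682 + 1·497 + -1·-147 = 5690
  a_9 = -3·5690 + 1·-1682 + -1·497 = -19249
  a_10 = -3·-19249 + 1·5690 + -1·-1682 = 65119

-3,1,-1 ; 65119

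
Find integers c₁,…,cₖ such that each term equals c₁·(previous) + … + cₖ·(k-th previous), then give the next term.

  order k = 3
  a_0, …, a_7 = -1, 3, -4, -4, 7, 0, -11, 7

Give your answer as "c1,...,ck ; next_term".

0,-1,1 ; 11

  a_3 = 0·-4 + -1·3 + 1·-1 = -4
  a_4 = 0·-4 + -1·-4 + 1·3 = 7
  a_5 = 0·7 + -1·-4 + 1·-4 = 0
  a_6 = 0·0 + -1·7 + 1·-4 = -11
  a_7 = 0·-11 + -1·0 + 1·7 = 7
  a_8 = 0·7 + -1·-11 + 1·0 = 11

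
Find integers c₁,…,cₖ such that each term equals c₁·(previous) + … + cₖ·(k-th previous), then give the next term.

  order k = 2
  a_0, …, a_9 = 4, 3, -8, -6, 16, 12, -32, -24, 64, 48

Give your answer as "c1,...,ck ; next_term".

0,-2 ; -128

  a_2 = 0·3 + -2·4 = -8
  a_3 = 0·-8 + -2·3 = -6
  a_4 = 0·-6 + -2·-8 = 16
  a_5 = 0·16 + -2·-6 = 12
  a_6 = 0·12 + -2·16 = -32
  a_7 = 0·-32 + -2·12 = -24
  a_8 = 0·-24 + -2·-32 = 64
  a_9 = 0·64 + -2·-24 = 48
  a_10 = 0·48 + -2·64 = -128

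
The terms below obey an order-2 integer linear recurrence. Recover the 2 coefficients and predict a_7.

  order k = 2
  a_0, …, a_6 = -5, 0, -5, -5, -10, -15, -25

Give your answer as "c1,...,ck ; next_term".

  a_2 = 1·0 + 1·-5 = -5
  a_3 = 1·-5 + 1·0 = -5
  a_4 = 1·-5 + 1·-5 = -10
  a_5 = 1·-10 + 1·-5 = -15
  a_6 = 1·-15 + 1·-10 = -25
  a_7 = 1·-25 + 1·-15 = -40

1,1 ; -40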